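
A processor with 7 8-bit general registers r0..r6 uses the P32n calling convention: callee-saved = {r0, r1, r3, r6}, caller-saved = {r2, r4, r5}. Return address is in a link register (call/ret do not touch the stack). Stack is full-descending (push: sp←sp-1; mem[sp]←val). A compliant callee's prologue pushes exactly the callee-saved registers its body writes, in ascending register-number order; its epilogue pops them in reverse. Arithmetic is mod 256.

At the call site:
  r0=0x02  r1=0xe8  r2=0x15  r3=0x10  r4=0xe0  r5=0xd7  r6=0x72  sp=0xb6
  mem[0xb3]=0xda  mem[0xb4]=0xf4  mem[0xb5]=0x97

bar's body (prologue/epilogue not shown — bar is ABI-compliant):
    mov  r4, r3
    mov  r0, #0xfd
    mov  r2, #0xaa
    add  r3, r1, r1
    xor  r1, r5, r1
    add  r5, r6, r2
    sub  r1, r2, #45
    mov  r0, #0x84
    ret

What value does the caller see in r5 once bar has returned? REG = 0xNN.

prologue: push r0 → mem[0xb5]=0x02, sp=0xb5
prologue: push r1 → mem[0xb4]=0xe8, sp=0xb4
prologue: push r3 → mem[0xb3]=0x10, sp=0xb3
body[0] mov  r4, r3 → r4=0x10
body[1] mov  r0, #0xfd → r0=0xfd
body[2] mov  r2, #0xaa → r2=0xaa
body[3] add  r3, r1, r1 → r3=0xd0
body[4] xor  r1, r5, r1 → r1=0x3f
body[5] add  r5, r6, r2 → r5=0x1c
body[6] sub  r1, r2, #45 → r1=0x7d
body[7] mov  r0, #0x84 → r0=0x84
epilogue: pop r3=0x10, sp=0xb4
epilogue: pop r1=0xe8, sp=0xb5
epilogue: pop r0=0x02, sp=0xb6
r5 is caller-saved → body value

REG = 0x1c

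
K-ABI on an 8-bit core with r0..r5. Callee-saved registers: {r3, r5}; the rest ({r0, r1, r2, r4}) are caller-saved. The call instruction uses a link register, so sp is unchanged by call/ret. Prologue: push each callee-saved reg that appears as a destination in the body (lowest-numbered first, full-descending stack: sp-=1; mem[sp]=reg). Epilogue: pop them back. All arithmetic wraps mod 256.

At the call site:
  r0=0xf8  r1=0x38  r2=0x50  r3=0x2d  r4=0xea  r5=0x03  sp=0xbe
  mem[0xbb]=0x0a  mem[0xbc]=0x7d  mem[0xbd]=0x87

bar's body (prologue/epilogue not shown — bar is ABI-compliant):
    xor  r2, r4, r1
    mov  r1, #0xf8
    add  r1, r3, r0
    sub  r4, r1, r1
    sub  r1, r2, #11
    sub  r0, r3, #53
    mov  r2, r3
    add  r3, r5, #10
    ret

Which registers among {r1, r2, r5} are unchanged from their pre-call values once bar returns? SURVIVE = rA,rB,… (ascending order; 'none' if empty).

SURVIVE = r5

prologue: push r3 -> mem[0xbd]=0x2d, sp=0xbd
body[0] xor  r2, r4, r1 -> r2=0xd2
body[1] mov  r1, #0xf8 -> r1=0xf8
body[2] add  r1, r3, r0 -> r1=0x25
body[3] sub  r4, r1, r1 -> r4=0x00
body[4] sub  r1, r2, #11 -> r1=0xc7
body[5] sub  r0, r3, #53 -> r0=0xf8
body[6] mov  r2, r3 -> r2=0x2d
body[7] add  r3, r5, #10 -> r3=0x0d
epilogue: pop r3=0x2d, sp=0xbe
r1: caller-saved, written=True
r2: caller-saved, written=True
r5: callee-saved, written=False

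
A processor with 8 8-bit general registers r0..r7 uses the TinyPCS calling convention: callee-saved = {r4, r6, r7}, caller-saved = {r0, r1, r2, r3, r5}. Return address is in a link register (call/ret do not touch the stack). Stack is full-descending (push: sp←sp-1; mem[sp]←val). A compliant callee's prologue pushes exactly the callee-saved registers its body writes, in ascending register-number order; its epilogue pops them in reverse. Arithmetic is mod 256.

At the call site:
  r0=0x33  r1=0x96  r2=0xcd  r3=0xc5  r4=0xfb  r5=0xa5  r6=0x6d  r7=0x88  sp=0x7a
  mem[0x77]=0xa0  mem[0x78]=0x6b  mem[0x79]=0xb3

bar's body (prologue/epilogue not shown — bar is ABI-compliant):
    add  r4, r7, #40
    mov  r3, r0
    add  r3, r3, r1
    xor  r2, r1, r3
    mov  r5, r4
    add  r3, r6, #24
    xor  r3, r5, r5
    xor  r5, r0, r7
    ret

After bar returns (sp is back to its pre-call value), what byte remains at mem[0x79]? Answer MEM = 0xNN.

MEM = 0xfb

prologue: push r4 → mem[0x79]=0xfb, sp=0x79
body[0] add  r4, r7, #40 → r4=0xb0
body[1] mov  r3, r0 → r3=0x33
body[2] add  r3, r3, r1 → r3=0xc9
body[3] xor  r2, r1, r3 → r2=0x5f
body[4] mov  r5, r4 → r5=0xb0
body[5] add  r3, r6, #24 → r3=0x85
body[6] xor  r3, r5, r5 → r3=0x00
body[7] xor  r5, r0, r7 → r5=0xbb
epilogue: pop r4=0xfb, sp=0x7a
prologue pushed ['r4'] at ['0x79']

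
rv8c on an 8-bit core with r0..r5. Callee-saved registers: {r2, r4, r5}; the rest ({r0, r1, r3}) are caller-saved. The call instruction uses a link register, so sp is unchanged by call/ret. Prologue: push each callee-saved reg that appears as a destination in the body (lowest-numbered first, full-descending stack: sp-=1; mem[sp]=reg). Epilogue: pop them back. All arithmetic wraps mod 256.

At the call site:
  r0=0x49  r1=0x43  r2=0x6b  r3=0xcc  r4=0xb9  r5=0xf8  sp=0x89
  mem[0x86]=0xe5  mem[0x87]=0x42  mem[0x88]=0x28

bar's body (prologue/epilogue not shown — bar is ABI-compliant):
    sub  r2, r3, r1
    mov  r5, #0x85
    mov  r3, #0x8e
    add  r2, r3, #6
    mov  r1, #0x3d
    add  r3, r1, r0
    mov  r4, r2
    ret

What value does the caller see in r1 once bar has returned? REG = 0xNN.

REG = 0x3d

prologue: push r2 → mem[0x88]=0x6b, sp=0x88
prologue: push r4 → mem[0x87]=0xb9, sp=0x87
prologue: push r5 → mem[0x86]=0xf8, sp=0x86
body[0] sub  r2, r3, r1 → r2=0x89
body[1] mov  r5, #0x85 → r5=0x85
body[2] mov  r3, #0x8e → r3=0x8e
body[3] add  r2, r3, #6 → r2=0x94
body[4] mov  r1, #0x3d → r1=0x3d
body[5] add  r3, r1, r0 → r3=0x86
body[6] mov  r4, r2 → r4=0x94
epilogue: pop r5=0xf8, sp=0x87
epilogue: pop r4=0xb9, sp=0x88
epilogue: pop r2=0x6b, sp=0x89
r1 is caller-saved → body value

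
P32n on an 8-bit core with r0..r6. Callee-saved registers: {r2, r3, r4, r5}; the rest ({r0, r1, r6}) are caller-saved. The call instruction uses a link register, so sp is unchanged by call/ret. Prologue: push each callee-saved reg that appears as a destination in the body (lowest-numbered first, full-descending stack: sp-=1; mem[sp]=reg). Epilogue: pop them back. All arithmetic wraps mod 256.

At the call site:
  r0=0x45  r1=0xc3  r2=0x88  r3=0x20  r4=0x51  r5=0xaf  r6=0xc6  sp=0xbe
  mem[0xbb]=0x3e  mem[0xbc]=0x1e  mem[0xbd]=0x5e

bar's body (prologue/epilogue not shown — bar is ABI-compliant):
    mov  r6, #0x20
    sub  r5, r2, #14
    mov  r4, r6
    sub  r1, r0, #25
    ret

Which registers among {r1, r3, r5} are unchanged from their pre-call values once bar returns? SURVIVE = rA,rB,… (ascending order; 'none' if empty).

SURVIVE = r3,r5

prologue: push r4 → mem[0xbd]=0x51, sp=0xbd
prologue: push r5 → mem[0xbc]=0xaf, sp=0xbc
body[0] mov  r6, #0x20 → r6=0x20
body[1] sub  r5, r2, #14 → r5=0x7a
body[2] mov  r4, r6 → r4=0x20
body[3] sub  r1, r0, #25 → r1=0x2c
epilogue: pop r5=0xaf, sp=0xbd
epilogue: pop r4=0x51, sp=0xbe
r1: caller-saved, written=True
r3: callee-saved, written=False
r5: callee-saved, written=True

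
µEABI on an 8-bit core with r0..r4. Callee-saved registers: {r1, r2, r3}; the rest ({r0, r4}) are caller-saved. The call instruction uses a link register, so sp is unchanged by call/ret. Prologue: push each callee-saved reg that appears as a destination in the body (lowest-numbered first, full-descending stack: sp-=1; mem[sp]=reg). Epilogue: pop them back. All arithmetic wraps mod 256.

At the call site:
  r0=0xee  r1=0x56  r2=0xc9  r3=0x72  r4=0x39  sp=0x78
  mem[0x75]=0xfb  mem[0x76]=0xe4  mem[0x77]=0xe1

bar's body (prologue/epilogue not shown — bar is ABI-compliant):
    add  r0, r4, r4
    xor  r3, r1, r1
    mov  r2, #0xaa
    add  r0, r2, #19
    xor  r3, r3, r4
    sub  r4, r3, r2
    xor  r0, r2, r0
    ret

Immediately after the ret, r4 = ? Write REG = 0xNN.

prologue: push r2 → mem[0x77]=0xc9, sp=0x77
prologue: push r3 → mem[0x76]=0x72, sp=0x76
body[0] add  r0, r4, r4 → r0=0x72
body[1] xor  r3, r1, r1 → r3=0x00
body[2] mov  r2, #0xaa → r2=0xaa
body[3] add  r0, r2, #19 → r0=0xbd
body[4] xor  r3, r3, r4 → r3=0x39
body[5] sub  r4, r3, r2 → r4=0x8f
body[6] xor  r0, r2, r0 → r0=0x17
epilogue: pop r3=0x72, sp=0x77
epilogue: pop r2=0xc9, sp=0x78
r4 is caller-saved → body value

REG = 0x8f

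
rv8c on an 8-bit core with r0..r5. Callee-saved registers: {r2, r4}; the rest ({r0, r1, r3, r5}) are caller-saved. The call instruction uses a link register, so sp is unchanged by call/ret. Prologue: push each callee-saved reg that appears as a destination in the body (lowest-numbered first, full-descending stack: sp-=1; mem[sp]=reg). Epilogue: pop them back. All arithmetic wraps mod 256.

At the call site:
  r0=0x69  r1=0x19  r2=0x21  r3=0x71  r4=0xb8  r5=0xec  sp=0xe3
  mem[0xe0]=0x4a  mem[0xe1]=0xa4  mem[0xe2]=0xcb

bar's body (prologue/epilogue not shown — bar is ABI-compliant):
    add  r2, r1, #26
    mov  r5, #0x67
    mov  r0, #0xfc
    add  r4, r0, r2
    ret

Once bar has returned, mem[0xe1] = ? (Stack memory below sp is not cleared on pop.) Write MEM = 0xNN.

MEM = 0xb8

prologue: push r2 -> mem[0xe2]=0x21, sp=0xe2
prologue: push r4 -> mem[0xe1]=0xb8, sp=0xe1
body[0] add  r2, r1, #26 -> r2=0x33
body[1] mov  r5, #0x67 -> r5=0x67
body[2] mov  r0, #0xfc -> r0=0xfc
body[3] add  r4, r0, r2 -> r4=0x2f
epilogue: pop r4=0xb8, sp=0xe2
epilogue: pop r2=0x21, sp=0xe3
prologue pushed ['r2', 'r4'] at ['0xe2', '0xe1']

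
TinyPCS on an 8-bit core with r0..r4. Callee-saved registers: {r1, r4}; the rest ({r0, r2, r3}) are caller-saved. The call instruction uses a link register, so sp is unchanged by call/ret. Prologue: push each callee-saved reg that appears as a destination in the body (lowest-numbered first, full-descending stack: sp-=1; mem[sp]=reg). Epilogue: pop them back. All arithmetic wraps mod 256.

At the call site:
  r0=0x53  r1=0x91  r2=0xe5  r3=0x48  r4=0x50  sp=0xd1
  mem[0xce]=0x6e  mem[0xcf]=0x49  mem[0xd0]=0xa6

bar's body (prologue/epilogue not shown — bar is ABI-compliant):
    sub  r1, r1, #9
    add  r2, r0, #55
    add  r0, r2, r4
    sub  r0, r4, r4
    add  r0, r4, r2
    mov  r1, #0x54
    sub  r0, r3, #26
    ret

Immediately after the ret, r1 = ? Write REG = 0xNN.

REG = 0x91

prologue: push r1 -> mem[0xd0]=0x91, sp=0xd0
body[0] sub  r1, r1, #9 -> r1=0x88
body[1] add  r2, r0, #55 -> r2=0x8a
body[2] add  r0, r2, r4 -> r0=0xda
body[3] sub  r0, r4, r4 -> r0=0x00
body[4] add  r0, r4, r2 -> r0=0xda
body[5] mov  r1, #0x54 -> r1=0x54
body[6] sub  r0, r3, #26 -> r0=0x2e
epilogue: pop r1=0x91, sp=0xd1
r1 is callee-saved -> restored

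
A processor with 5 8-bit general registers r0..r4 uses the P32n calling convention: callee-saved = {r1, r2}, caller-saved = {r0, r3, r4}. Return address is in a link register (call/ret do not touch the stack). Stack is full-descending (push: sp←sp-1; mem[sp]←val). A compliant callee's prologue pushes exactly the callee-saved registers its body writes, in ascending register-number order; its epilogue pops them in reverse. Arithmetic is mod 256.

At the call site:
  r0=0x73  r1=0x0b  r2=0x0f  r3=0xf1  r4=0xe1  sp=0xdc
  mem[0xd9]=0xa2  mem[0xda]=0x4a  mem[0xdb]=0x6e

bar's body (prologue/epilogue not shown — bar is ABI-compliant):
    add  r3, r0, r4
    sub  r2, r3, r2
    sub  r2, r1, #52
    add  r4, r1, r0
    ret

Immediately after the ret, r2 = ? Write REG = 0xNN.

prologue: push r2 -> mem[0xdb]=0x0f, sp=0xdb
body[0] add  r3, r0, r4 -> r3=0x54
body[1] sub  r2, r3, r2 -> r2=0x45
body[2] sub  r2, r1, #52 -> r2=0xd7
body[3] add  r4, r1, r0 -> r4=0x7e
epilogue: pop r2=0x0f, sp=0xdc
r2 is callee-saved -> restored

REG = 0x0f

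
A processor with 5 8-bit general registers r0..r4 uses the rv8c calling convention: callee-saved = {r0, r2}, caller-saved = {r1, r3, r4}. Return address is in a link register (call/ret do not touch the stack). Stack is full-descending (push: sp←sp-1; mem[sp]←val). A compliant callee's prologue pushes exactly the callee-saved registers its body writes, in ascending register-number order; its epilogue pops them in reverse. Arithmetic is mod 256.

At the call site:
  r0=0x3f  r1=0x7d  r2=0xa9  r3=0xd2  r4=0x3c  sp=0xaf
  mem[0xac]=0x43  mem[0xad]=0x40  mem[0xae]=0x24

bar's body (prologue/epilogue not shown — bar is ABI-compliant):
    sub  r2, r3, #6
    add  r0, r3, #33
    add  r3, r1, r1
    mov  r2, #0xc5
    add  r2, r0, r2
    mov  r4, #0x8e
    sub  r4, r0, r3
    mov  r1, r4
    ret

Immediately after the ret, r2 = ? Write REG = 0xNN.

REG = 0xa9

prologue: push r0 → mem[0xae]=0x3f, sp=0xae
prologue: push r2 → mem[0xad]=0xa9, sp=0xad
body[0] sub  r2, r3, #6 → r2=0xcc
body[1] add  r0, r3, #33 → r0=0xf3
body[2] add  r3, r1, r1 → r3=0xfa
body[3] mov  r2, #0xc5 → r2=0xc5
body[4] add  r2, r0, r2 → r2=0xb8
body[5] mov  r4, #0x8e → r4=0x8e
body[6] sub  r4, r0, r3 → r4=0xf9
body[7] mov  r1, r4 → r1=0xf9
epilogue: pop r2=0xa9, sp=0xae
epilogue: pop r0=0x3f, sp=0xaf
r2 is callee-saved → restored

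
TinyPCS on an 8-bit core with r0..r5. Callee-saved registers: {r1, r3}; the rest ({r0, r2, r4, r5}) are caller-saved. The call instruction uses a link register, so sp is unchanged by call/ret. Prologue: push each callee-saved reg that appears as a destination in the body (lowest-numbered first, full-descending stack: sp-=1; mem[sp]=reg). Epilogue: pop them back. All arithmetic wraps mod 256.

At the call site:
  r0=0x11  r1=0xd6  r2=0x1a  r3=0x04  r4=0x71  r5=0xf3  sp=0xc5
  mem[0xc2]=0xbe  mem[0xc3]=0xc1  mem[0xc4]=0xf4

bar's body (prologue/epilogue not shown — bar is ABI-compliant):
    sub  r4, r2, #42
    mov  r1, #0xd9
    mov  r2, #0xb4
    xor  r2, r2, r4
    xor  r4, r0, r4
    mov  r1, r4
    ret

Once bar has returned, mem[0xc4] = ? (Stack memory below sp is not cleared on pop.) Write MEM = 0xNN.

MEM = 0xd6

prologue: push r1 -> mem[0xc4]=0xd6, sp=0xc4
body[0] sub  r4, r2, #42 -> r4=0xf0
body[1] mov  r1, #0xd9 -> r1=0xd9
body[2] mov  r2, #0xb4 -> r2=0xb4
body[3] xor  r2, r2, r4 -> r2=0x44
body[4] xor  r4, r0, r4 -> r4=0xe1
body[5] mov  r1, r4 -> r1=0xe1
epilogue: pop r1=0xd6, sp=0xc5
prologue pushed ['r1'] at ['0xc4']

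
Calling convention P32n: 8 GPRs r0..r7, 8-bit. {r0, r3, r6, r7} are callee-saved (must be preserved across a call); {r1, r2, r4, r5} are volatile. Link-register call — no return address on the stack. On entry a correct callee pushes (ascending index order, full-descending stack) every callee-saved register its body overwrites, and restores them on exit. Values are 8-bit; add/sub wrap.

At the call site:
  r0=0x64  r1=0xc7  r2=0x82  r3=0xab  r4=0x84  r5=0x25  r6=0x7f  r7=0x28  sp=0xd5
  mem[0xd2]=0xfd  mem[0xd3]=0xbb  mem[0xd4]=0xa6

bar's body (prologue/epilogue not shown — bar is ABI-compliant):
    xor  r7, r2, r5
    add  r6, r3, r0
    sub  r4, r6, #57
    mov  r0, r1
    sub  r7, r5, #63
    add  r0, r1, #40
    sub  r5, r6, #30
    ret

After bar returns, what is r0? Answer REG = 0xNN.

REG = 0x64

prologue: push r0 -> mem[0xd4]=0x64, sp=0xd4
prologue: push r6 -> mem[0xd3]=0x7f, sp=0xd3
prologue: push r7 -> mem[0xd2]=0x28, sp=0xd2
body[0] xor  r7, r2, r5 -> r7=0xa7
body[1] add  r6, r3, r0 -> r6=0x0f
body[2] sub  r4, r6, #57 -> r4=0xd6
body[3] mov  r0, r1 -> r0=0xc7
body[4] sub  r7, r5, #63 -> r7=0xe6
body[5] add  r0, r1, #40 -> r0=0xef
body[6] sub  r5, r6, #30 -> r5=0xf1
epilogue: pop r7=0x28, sp=0xd3
epilogue: pop r6=0x7f, sp=0xd4
epilogue: pop r0=0x64, sp=0xd5
r0 is callee-saved -> restored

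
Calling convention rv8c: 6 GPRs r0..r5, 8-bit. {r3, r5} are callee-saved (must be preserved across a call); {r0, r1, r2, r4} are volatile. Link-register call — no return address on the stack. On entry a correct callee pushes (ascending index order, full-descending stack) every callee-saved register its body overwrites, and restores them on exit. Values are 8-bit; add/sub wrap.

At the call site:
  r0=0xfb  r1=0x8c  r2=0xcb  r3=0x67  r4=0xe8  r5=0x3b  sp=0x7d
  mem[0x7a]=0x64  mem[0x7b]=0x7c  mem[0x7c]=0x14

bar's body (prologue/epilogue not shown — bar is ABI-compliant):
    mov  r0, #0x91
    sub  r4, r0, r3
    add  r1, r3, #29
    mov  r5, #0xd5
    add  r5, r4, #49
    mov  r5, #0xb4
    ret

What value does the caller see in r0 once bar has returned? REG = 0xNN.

prologue: push r5 → mem[0x7c]=0x3b, sp=0x7c
body[0] mov  r0, #0x91 → r0=0x91
body[1] sub  r4, r0, r3 → r4=0x2a
body[2] add  r1, r3, #29 → r1=0x84
body[3] mov  r5, #0xd5 → r5=0xd5
body[4] add  r5, r4, #49 → r5=0x5b
body[5] mov  r5, #0xb4 → r5=0xb4
epilogue: pop r5=0x3b, sp=0x7d
r0 is caller-saved → body value

REG = 0x91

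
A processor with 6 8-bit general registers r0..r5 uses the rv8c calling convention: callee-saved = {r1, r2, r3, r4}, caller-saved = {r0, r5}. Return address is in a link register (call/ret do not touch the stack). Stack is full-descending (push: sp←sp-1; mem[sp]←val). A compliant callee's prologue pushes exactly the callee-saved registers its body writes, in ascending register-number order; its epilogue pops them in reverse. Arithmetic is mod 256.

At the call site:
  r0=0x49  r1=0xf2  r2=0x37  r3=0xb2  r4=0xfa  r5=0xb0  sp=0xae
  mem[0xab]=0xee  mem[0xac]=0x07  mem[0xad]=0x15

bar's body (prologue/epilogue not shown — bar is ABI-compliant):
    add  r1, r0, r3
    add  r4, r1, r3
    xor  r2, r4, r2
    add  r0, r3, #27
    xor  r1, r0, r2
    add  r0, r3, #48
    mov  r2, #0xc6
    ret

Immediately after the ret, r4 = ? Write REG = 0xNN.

REG = 0xfa

prologue: push r1 -> mem[0xad]=0xf2, sp=0xad
prologue: push r2 -> mem[0xac]=0x37, sp=0xac
prologue: push r4 -> mem[0xab]=0xfa, sp=0xab
body[0] add  r1, r0, r3 -> r1=0xfb
body[1] add  r4, r1, r3 -> r4=0xad
body[2] xor  r2, r4, r2 -> r2=0x9a
body[3] add  r0, r3, #27 -> r0=0xcd
body[4] xor  r1, r0, r2 -> r1=0x57
body[5] add  r0, r3, #48 -> r0=0xe2
body[6] mov  r2, #0xc6 -> r2=0xc6
epilogue: pop r4=0xfa, sp=0xac
epilogue: pop r2=0x37, sp=0xad
epilogue: pop r1=0xf2, sp=0xae
r4 is callee-saved -> restored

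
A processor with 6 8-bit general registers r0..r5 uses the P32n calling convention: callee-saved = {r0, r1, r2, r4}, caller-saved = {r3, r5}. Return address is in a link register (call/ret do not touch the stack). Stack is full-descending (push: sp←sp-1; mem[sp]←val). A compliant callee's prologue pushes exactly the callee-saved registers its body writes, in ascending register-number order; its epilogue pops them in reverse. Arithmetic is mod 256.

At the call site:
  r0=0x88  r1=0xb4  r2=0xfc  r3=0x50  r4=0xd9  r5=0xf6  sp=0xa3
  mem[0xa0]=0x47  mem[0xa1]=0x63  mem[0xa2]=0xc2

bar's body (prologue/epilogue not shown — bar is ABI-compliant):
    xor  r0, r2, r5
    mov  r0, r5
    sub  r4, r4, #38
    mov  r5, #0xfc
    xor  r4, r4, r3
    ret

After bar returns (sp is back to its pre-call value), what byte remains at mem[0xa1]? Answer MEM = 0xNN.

prologue: push r0 -> mem[0xa2]=0x88, sp=0xa2
prologue: push r4 -> mem[0xa1]=0xd9, sp=0xa1
body[0] xor  r0, r2, r5 -> r0=0x0a
body[1] mov  r0, r5 -> r0=0xf6
body[2] sub  r4, r4, #38 -> r4=0xb3
body[3] mov  r5, #0xfc -> r5=0xfc
body[4] xor  r4, r4, r3 -> r4=0xe3
epilogue: pop r4=0xd9, sp=0xa2
epilogue: pop r0=0x88, sp=0xa3
prologue pushed ['r0', 'r4'] at ['0xa2', '0xa1']

MEM = 0xd9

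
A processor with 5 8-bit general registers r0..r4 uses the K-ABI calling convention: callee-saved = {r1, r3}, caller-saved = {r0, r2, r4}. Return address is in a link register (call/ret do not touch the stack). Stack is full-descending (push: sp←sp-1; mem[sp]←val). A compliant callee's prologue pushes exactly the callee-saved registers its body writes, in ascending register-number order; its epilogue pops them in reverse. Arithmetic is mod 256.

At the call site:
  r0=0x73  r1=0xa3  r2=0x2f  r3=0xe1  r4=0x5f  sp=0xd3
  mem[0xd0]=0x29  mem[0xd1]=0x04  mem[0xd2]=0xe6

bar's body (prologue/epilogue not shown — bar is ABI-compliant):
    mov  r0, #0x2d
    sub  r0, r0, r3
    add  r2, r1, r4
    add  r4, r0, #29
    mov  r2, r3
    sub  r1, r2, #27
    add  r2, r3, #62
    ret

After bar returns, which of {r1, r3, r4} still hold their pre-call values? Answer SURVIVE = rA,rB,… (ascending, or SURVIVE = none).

SURVIVE = r1,r3

prologue: push r1 → mem[0xd2]=0xa3, sp=0xd2
body[0] mov  r0, #0x2d → r0=0x2d
body[1] sub  r0, r0, r3 → r0=0x4c
body[2] add  r2, r1, r4 → r2=0x02
body[3] add  r4, r0, #29 → r4=0x69
body[4] mov  r2, r3 → r2=0xe1
body[5] sub  r1, r2, #27 → r1=0xc6
body[6] add  r2, r3, #62 → r2=0x1f
epilogue: pop r1=0xa3, sp=0xd3
r1: callee-saved, written=True
r3: callee-saved, written=False
r4: caller-saved, written=True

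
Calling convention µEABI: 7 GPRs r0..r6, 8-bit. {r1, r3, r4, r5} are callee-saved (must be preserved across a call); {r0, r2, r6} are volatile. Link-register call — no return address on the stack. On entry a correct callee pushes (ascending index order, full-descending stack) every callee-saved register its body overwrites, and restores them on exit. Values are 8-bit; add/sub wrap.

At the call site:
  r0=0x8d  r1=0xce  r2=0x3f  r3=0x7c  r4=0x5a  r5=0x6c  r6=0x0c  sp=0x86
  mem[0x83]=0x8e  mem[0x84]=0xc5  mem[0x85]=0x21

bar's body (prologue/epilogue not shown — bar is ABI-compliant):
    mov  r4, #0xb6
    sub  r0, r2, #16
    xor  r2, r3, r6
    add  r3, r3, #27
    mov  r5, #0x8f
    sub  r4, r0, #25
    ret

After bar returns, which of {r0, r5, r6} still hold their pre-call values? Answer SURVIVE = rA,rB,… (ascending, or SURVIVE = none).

prologue: push r3 → mem[0x85]=0x7c, sp=0x85
prologue: push r4 → mem[0x84]=0x5a, sp=0x84
prologue: push r5 → mem[0x83]=0x6c, sp=0x83
body[0] mov  r4, #0xb6 → r4=0xb6
body[1] sub  r0, r2, #16 → r0=0x2f
body[2] xor  r2, r3, r6 → r2=0x70
body[3] add  r3, r3, #27 → r3=0x97
body[4] mov  r5, #0x8f → r5=0x8f
body[5] sub  r4, r0, #25 → r4=0x16
epilogue: pop r5=0x6c, sp=0x84
epilogue: pop r4=0x5a, sp=0x85
epilogue: pop r3=0x7c, sp=0x86
r0: caller-saved, written=True
r5: callee-saved, written=True
r6: caller-saved, written=False

SURVIVE = r5,r6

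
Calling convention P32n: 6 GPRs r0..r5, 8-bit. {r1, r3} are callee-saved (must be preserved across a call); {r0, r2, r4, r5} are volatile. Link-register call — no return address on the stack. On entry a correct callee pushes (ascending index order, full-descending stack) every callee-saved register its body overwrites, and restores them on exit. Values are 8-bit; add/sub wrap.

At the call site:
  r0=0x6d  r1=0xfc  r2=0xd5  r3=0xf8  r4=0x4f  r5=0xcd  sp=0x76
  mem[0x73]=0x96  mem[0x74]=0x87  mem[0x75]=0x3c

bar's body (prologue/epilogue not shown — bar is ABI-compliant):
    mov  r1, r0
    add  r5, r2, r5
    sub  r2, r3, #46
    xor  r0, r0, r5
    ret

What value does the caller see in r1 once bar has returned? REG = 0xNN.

prologue: push r1 → mem[0x75]=0xfc, sp=0x75
body[0] mov  r1, r0 → r1=0x6d
body[1] add  r5, r2, r5 → r5=0xa2
body[2] sub  r2, r3, #46 → r2=0xca
body[3] xor  r0, r0, r5 → r0=0xcf
epilogue: pop r1=0xfc, sp=0x76
r1 is callee-saved → restored

REG = 0xfc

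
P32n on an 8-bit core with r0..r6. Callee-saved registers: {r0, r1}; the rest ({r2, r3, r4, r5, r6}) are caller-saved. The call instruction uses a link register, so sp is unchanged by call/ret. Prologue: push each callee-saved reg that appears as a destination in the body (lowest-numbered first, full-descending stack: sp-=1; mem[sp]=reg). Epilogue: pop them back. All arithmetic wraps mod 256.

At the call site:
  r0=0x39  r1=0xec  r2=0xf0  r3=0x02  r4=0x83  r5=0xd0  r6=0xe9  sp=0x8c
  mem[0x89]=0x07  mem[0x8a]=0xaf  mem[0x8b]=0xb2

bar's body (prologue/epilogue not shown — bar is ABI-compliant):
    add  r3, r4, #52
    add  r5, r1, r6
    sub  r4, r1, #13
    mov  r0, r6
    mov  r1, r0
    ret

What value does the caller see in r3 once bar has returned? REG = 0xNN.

prologue: push r0 -> mem[0x8b]=0x39, sp=0x8b
prologue: push r1 -> mem[0x8a]=0xec, sp=0x8a
body[0] add  r3, r4, #52 -> r3=0xb7
body[1] add  r5, r1, r6 -> r5=0xd5
body[2] sub  r4, r1, #13 -> r4=0xdf
body[3] mov  r0, r6 -> r0=0xe9
body[4] mov  r1, r0 -> r1=0xe9
epilogue: pop r1=0xec, sp=0x8b
epilogue: pop r0=0x39, sp=0x8c
r3 is caller-saved -> body value

REG = 0xb7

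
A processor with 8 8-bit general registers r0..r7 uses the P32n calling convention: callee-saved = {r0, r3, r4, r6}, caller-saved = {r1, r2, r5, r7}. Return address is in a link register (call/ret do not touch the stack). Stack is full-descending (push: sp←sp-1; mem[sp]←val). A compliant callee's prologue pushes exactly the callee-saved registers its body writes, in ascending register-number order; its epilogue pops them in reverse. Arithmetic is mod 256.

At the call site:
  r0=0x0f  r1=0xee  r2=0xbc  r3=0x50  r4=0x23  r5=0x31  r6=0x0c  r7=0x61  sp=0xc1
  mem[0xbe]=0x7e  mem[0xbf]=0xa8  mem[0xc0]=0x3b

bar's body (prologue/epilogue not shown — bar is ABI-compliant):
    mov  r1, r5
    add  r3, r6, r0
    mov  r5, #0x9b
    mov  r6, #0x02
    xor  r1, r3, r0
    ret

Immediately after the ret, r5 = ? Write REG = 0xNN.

prologue: push r3 -> mem[0xc0]=0x50, sp=0xc0
prologue: push r6 -> mem[0xbf]=0x0c, sp=0xbf
body[0] mov  r1, r5 -> r1=0x31
body[1] add  r3, r6, r0 -> r3=0x1b
body[2] mov  r5, #0x9b -> r5=0x9b
body[3] mov  r6, #0x02 -> r6=0x02
body[4] xor  r1, r3, r0 -> r1=0x14
epilogue: pop r6=0x0c, sp=0xc0
epilogue: pop r3=0x50, sp=0xc1
r5 is caller-saved -> body value

REG = 0x9b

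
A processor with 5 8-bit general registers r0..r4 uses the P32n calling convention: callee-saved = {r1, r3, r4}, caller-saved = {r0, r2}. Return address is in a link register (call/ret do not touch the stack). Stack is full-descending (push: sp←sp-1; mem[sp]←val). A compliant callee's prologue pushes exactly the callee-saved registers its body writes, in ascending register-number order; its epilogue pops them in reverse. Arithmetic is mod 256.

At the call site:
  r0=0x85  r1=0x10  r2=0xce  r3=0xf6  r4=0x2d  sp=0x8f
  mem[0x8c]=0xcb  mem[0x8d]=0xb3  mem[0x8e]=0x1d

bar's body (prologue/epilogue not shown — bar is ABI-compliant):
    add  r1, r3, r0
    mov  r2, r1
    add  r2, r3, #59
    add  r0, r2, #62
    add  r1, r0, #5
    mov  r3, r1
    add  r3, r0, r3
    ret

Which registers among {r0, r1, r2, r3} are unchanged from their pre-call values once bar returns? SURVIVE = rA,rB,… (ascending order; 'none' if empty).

SURVIVE = r1,r3

prologue: push r1 → mem[0x8e]=0x10, sp=0x8e
prologue: push r3 → mem[0x8d]=0xf6, sp=0x8d
body[0] add  r1, r3, r0 → r1=0x7b
body[1] mov  r2, r1 → r2=0x7b
body[2] add  r2, r3, #59 → r2=0x31
body[3] add  r0, r2, #62 → r0=0x6f
body[4] add  r1, r0, #5 → r1=0x74
body[5] mov  r3, r1 → r3=0x74
body[6] add  r3, r0, r3 → r3=0xe3
epilogue: pop r3=0xf6, sp=0x8e
epilogue: pop r1=0x10, sp=0x8f
r0: caller-saved, written=True
r1: callee-saved, written=True
r2: caller-saved, written=True
r3: callee-saved, written=True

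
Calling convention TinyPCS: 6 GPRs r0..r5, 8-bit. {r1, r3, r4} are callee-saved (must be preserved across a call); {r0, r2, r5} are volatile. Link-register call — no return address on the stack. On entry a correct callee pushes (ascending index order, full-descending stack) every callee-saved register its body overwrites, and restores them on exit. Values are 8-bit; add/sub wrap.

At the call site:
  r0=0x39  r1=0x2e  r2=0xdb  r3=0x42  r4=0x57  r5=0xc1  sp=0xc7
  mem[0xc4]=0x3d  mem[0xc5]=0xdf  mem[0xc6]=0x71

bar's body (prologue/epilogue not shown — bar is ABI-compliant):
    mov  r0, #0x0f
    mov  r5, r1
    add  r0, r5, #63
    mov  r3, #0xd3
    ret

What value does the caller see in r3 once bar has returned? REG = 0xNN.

prologue: push r3 → mem[0xc6]=0x42, sp=0xc6
body[0] mov  r0, #0x0f → r0=0x0f
body[1] mov  r5, r1 → r5=0x2e
body[2] add  r0, r5, #63 → r0=0x6d
body[3] mov  r3, #0xd3 → r3=0xd3
epilogue: pop r3=0x42, sp=0xc7
r3 is callee-saved → restored

REG = 0x42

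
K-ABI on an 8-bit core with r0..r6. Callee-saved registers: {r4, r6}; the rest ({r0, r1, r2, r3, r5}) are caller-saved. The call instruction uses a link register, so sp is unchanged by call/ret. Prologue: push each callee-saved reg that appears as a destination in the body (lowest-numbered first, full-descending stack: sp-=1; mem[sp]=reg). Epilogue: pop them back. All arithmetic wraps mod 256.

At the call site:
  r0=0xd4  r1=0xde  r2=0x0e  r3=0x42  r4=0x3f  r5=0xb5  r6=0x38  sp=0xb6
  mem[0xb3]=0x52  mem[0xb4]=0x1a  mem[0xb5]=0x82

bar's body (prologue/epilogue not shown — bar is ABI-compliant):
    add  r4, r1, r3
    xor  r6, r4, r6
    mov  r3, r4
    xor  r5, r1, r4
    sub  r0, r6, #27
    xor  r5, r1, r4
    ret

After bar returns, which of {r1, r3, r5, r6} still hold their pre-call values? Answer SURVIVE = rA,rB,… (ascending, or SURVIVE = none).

prologue: push r4 -> mem[0xb5]=0x3f, sp=0xb5
prologue: push r6 -> mem[0xb4]=0x38, sp=0xb4
body[0] add  r4, r1, r3 -> r4=0x20
body[1] xor  r6, r4, r6 -> r6=0x18
body[2] mov  r3, r4 -> r3=0x20
body[3] xor  r5, r1, r4 -> r5=0xfe
body[4] sub  r0, r6, #27 -> r0=0xfd
body[5] xor  r5, r1, r4 -> r5=0xfe
epilogue: pop r6=0x38, sp=0xb5
epilogue: pop r4=0x3f, sp=0xb6
r1: caller-saved, written=False
r3: caller-saved, written=True
r5: caller-saved, written=True
r6: callee-saved, written=True

SURVIVE = r1,r6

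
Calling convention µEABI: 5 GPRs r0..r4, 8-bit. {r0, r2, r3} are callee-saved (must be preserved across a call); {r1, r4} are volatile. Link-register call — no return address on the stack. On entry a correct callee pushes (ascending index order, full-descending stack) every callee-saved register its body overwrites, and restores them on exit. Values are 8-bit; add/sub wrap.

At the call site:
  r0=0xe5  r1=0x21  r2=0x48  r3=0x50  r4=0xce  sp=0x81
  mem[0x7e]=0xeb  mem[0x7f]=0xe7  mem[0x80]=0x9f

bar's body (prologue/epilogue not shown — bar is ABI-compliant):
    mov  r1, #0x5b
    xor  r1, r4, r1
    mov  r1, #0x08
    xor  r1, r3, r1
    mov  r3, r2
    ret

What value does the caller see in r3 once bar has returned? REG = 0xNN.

REG = 0x50

prologue: push r3 → mem[0x80]=0x50, sp=0x80
body[0] mov  r1, #0x5b → r1=0x5b
body[1] xor  r1, r4, r1 → r1=0x95
body[2] mov  r1, #0x08 → r1=0x08
body[3] xor  r1, r3, r1 → r1=0x58
body[4] mov  r3, r2 → r3=0x48
epilogue: pop r3=0x50, sp=0x81
r3 is callee-saved → restored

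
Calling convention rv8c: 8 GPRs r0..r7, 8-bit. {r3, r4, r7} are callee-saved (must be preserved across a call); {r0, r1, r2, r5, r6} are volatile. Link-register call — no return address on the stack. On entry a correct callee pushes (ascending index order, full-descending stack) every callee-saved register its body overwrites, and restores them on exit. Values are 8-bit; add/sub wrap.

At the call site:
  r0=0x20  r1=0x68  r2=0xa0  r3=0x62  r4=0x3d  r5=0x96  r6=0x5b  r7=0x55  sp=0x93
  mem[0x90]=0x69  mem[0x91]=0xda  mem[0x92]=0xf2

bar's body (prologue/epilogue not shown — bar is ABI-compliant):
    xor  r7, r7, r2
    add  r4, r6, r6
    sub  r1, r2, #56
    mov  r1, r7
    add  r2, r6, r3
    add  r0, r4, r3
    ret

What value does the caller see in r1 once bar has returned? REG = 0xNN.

prologue: push r4 -> mem[0x92]=0x3d, sp=0x92
prologue: push r7 -> mem[0x91]=0x55, sp=0x91
body[0] xor  r7, r7, r2 -> r7=0xf5
body[1] add  r4, r6, r6 -> r4=0xb6
body[2] sub  r1, r2, #56 -> r1=0x68
body[3] mov  r1, r7 -> r1=0xf5
body[4] add  r2, r6, r3 -> r2=0xbd
body[5] add  r0, r4, r3 -> r0=0x18
epilogue: pop r7=0x55, sp=0x92
epilogue: pop r4=0x3d, sp=0x93
r1 is caller-saved -> body value

REG = 0xf5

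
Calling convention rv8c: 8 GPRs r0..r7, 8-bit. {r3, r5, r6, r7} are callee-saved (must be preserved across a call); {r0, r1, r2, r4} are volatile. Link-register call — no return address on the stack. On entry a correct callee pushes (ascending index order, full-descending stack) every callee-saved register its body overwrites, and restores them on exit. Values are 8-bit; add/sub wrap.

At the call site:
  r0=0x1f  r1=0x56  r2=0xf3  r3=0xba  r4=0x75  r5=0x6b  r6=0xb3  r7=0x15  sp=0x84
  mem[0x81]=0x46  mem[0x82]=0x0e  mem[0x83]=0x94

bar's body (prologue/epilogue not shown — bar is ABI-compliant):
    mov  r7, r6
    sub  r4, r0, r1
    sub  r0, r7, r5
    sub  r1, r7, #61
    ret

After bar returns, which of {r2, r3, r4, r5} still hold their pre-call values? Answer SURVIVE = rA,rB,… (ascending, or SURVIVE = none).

prologue: push r7 -> mem[0x83]=0x15, sp=0x83
body[0] mov  r7, r6 -> r7=0xb3
body[1] sub  r4, r0, r1 -> r4=0xc9
body[2] sub  r0, r7, r5 -> r0=0x48
body[3] sub  r1, r7, #61 -> r1=0x76
epilogue: pop r7=0x15, sp=0x84
r2: caller-saved, written=False
r3: callee-saved, written=False
r4: caller-saved, written=True
r5: callee-saved, written=False

SURVIVE = r2,r3,r5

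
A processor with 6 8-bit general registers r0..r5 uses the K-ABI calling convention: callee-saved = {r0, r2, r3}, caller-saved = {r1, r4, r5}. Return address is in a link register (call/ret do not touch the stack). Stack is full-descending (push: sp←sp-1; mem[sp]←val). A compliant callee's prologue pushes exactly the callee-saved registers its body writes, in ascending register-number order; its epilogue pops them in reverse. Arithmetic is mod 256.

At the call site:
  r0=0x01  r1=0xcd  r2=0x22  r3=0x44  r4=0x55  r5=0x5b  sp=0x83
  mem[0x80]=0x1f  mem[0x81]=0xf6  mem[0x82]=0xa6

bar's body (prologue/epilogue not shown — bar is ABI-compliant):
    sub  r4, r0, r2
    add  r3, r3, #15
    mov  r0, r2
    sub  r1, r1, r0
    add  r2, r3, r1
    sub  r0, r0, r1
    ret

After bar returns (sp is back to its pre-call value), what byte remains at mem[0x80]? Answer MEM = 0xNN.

MEM = 0x44

prologue: push r0 -> mem[0x82]=0x01, sp=0x82
prologue: push r2 -> mem[0x81]=0x22, sp=0x81
prologue: push r3 -> mem[0x80]=0x44, sp=0x80
body[0] sub  r4, r0, r2 -> r4=0xdf
body[1] add  r3, r3, #15 -> r3=0x53
body[2] mov  r0, r2 -> r0=0x22
body[3] sub  r1, r1, r0 -> r1=0xab
body[4] add  r2, r3, r1 -> r2=0xfe
body[5] sub  r0, r0, r1 -> r0=0x77
epilogue: pop r3=0x44, sp=0x81
epilogue: pop r2=0x22, sp=0x82
epilogue: pop r0=0x01, sp=0x83
prologue pushed ['r0', 'r2', 'r3'] at ['0x82', '0x81', '0x80']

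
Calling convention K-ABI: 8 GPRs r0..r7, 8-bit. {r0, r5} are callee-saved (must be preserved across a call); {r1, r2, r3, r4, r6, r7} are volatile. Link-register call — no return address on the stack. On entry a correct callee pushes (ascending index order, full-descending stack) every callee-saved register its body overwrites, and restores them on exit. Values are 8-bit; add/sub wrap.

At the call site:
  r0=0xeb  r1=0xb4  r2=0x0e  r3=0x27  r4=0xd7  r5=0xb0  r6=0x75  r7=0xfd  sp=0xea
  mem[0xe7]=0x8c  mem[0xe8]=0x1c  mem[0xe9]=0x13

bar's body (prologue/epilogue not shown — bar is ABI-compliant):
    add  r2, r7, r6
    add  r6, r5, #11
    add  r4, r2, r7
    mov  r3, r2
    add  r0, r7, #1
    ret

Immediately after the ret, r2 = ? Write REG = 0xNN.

REG = 0x72

prologue: push r0 -> mem[0xe9]=0xeb, sp=0xe9
body[0] add  r2, r7, r6 -> r2=0x72
body[1] add  r6, r5, #11 -> r6=0xbb
body[2] add  r4, r2, r7 -> r4=0x6f
body[3] mov  r3, r2 -> r3=0x72
body[4] add  r0, r7, #1 -> r0=0xfe
epilogue: pop r0=0xeb, sp=0xea
r2 is caller-saved -> body value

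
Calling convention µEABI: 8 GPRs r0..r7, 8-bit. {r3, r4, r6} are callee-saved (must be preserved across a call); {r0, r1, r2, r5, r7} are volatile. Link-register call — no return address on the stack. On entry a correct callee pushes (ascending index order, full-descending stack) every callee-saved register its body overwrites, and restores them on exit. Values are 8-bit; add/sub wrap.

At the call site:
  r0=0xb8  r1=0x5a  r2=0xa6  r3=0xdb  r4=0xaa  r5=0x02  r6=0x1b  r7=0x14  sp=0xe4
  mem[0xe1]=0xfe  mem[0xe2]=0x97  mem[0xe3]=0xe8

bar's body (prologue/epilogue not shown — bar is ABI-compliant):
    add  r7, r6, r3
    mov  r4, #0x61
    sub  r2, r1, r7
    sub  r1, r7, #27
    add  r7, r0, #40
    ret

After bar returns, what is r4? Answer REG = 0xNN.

prologue: push r4 -> mem[0xe3]=0xaa, sp=0xe3
body[0] add  r7, r6, r3 -> r7=0xf6
body[1] mov  r4, #0x61 -> r4=0x61
body[2] sub  r2, r1, r7 -> r2=0x64
body[3] sub  r1, r7, #27 -> r1=0xdb
body[4] add  r7, r0, #40 -> r7=0xe0
epilogue: pop r4=0xaa, sp=0xe4
r4 is callee-saved -> restored

REG = 0xaa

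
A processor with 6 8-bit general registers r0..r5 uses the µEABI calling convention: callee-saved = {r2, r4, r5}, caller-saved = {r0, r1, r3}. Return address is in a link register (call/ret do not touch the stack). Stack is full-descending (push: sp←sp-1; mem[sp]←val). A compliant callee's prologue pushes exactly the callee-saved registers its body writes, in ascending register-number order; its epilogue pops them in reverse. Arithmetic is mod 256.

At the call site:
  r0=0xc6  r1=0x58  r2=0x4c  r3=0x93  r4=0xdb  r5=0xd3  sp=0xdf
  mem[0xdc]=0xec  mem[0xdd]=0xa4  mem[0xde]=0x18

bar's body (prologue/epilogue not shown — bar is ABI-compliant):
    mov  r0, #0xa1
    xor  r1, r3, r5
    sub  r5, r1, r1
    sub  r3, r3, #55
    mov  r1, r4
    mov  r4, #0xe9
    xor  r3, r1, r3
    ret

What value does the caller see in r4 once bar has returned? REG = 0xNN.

prologue: push r4 → mem[0xde]=0xdb, sp=0xde
prologue: push r5 → mem[0xdd]=0xd3, sp=0xdd
body[0] mov  r0, #0xa1 → r0=0xa1
body[1] xor  r1, r3, r5 → r1=0x40
body[2] sub  r5, r1, r1 → r5=0x00
body[3] sub  r3, r3, #55 → r3=0x5c
body[4] mov  r1, r4 → r1=0xdb
body[5] mov  r4, #0xe9 → r4=0xe9
body[6] xor  r3, r1, r3 → r3=0x87
epilogue: pop r5=0xd3, sp=0xde
epilogue: pop r4=0xdb, sp=0xdf
r4 is callee-saved → restored

REG = 0xdb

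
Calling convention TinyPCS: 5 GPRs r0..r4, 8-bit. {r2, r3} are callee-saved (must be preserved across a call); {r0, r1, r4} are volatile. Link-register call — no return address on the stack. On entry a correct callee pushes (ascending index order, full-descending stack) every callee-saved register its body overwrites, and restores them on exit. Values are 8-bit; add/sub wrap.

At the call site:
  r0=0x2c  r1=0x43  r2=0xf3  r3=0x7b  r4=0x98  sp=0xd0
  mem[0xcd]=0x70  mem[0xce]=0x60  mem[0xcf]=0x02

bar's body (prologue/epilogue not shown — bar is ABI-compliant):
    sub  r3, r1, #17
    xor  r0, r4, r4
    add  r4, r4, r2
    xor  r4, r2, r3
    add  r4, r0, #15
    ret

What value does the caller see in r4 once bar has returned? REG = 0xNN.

REG = 0x0f

prologue: push r3 -> mem[0xcf]=0x7b, sp=0xcf
body[0] sub  r3, r1, #17 -> r3=0x32
body[1] xor  r0, r4, r4 -> r0=0x00
body[2] add  r4, r4, r2 -> r4=0x8b
body[3] xor  r4, r2, r3 -> r4=0xc1
body[4] add  r4, r0, #15 -> r4=0x0f
epilogue: pop r3=0x7b, sp=0xd0
r4 is caller-saved -> body value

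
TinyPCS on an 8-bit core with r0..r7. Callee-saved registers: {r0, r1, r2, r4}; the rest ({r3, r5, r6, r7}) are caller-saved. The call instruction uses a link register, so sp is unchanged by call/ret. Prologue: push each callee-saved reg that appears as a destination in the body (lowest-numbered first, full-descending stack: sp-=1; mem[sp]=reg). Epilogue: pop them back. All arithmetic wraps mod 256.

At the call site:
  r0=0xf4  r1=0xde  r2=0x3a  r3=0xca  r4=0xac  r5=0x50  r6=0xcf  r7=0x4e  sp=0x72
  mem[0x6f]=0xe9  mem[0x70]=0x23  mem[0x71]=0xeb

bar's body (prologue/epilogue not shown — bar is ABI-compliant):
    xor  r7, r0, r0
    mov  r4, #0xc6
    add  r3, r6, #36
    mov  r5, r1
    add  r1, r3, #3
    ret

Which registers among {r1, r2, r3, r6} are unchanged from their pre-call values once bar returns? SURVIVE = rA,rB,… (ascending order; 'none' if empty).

SURVIVE = r1,r2,r6

prologue: push r1 → mem[0x71]=0xde, sp=0x71
prologue: push r4 → mem[0x70]=0xac, sp=0x70
body[0] xor  r7, r0, r0 → r7=0x00
body[1] mov  r4, #0xc6 → r4=0xc6
body[2] add  r3, r6, #36 → r3=0xf3
body[3] mov  r5, r1 → r5=0xde
body[4] add  r1, r3, #3 → r1=0xf6
epilogue: pop r4=0xac, sp=0x71
epilogue: pop r1=0xde, sp=0x72
r1: callee-saved, written=True
r2: callee-saved, written=False
r3: caller-saved, written=True
r6: caller-saved, written=False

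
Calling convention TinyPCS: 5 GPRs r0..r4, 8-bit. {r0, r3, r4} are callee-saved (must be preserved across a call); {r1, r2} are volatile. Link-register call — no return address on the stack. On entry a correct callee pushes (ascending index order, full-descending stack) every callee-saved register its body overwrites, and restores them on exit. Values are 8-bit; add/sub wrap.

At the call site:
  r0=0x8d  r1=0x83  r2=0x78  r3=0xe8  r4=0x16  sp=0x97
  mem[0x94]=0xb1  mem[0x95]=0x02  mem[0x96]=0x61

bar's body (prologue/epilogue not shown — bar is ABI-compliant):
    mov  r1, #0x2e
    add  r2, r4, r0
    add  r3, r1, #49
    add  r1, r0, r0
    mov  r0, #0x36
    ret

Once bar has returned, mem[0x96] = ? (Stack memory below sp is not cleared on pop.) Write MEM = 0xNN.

MEM = 0x8d

prologue: push r0 → mem[0x96]=0x8d, sp=0x96
prologue: push r3 → mem[0x95]=0xe8, sp=0x95
body[0] mov  r1, #0x2e → r1=0x2e
body[1] add  r2, r4, r0 → r2=0xa3
body[2] add  r3, r1, #49 → r3=0x5f
body[3] add  r1, r0, r0 → r1=0x1a
body[4] mov  r0, #0x36 → r0=0x36
epilogue: pop r3=0xe8, sp=0x96
epilogue: pop r0=0x8d, sp=0x97
prologue pushed ['r0', 'r3'] at ['0x96', '0x95']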